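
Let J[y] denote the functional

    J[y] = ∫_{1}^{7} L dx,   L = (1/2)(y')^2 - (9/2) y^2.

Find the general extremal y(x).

The Lagrangian is L = (1/2)(y')^2 - (9/2) y^2.
∂L/∂y = -9y.
∂L/∂y' = y'.
The Euler-Lagrange equation d/dx(∂L/∂y') − ∂L/∂y = 0 becomes:
    y'' + 9 y = 0
General solution: y(x) = A sin(3x) + B cos(3x), where A and B are arbitrary constants fixed by the endpoint conditions.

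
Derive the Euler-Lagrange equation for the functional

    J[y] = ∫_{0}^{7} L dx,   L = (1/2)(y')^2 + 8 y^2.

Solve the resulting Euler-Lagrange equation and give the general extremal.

The Lagrangian is L = (1/2)(y')^2 + 8 y^2.
∂L/∂y = 16y.
∂L/∂y' = y'.
The Euler-Lagrange equation d/dx(∂L/∂y') − ∂L/∂y = 0 becomes:
    y'' - 16 y = 0
General solution: y(x) = A e^(4x) + B e^(-4x), where A and B are arbitrary constants fixed by the endpoint conditions.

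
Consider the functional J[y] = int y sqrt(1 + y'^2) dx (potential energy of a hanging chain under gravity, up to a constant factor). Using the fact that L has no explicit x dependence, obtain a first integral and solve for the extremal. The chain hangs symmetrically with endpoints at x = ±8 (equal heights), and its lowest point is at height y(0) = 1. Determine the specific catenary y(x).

The Lagrangian L(y, y') = y sqrt(1 + y'^2) has no explicit x dependence, so the Beltrami identity applies:
    L − y' ∂L/∂y' = C.
Compute ∂L/∂y' = y · y' / sqrt(1 + y'^2). Then
    L − y' ∂L/∂y'
    = y sqrt(1 + y'^2) − y · y'^2 / sqrt(1 + y'^2)
    = y (1 + y'^2 − y'^2) / sqrt(1 + y'^2)
    = y / sqrt(1 + y'^2) = C.
Squaring gives y^2 = C^2 (1 + y'^2), i.e.
    y'^2 = y^2 / C^2 − 1.
Separating variables,
    dy / sqrt(y^2 − C^2) = dx / C,
and integrating gives arccosh(y / C) = (x − a)/C, so
    y(x) = C cosh((x − a)/C),
the catenary. The constants C and a are fixed by the two endpoint conditions (and, for the hanging-chain problem, the length constraint selects C).
Now fit the given data. The endpoints x = ±8 are symmetric at equal height, so the catenary is even about its minimum: a = 0 and y(x) = C cosh(x/C). The lowest point is y(0) = C cosh(0) = C, and we are told y(0) = 1, so C = 1. Therefore
    y(x) = cosh(x),
and at the endpoints
    y(±8) = cosh(8).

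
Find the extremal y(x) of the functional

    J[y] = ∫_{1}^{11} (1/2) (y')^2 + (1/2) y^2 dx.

The Lagrangian is L = (1/2) (y')^2 + (1/2) y^2.
Compute ∂L/∂y = y, ∂L/∂y' = y'.
The Euler-Lagrange equation d/dx(∂L/∂y') − ∂L/∂y = 0 reduces to
    y'' − y = 0.
Its general solution is
    y(x) = A e^x + B e^(−x),
with A, B fixed by the endpoint conditions.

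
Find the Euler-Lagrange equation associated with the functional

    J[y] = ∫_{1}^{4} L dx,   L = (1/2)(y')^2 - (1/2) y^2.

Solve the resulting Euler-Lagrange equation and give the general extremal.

The Lagrangian is L = (1/2)(y')^2 - (1/2) y^2.
∂L/∂y = -y.
∂L/∂y' = y'.
The Euler-Lagrange equation d/dx(∂L/∂y') − ∂L/∂y = 0 becomes:
    y'' + y = 0
General solution: y(x) = A sin(x) + B cos(x), where A and B are arbitrary constants fixed by the endpoint conditions.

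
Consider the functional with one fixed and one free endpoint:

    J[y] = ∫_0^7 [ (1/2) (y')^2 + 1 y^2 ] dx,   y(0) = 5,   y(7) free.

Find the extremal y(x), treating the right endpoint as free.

The Lagrangian L = (1/2) (y')^2 + 1 y^2 gives
    ∂L/∂y = 2 y,   ∂L/∂y' = y'.
Euler-Lagrange: y'' − 2 y = 0.
With k = sqrt(2), the general solution is
    y(x) = A cosh(sqrt(2) x) + B sinh(sqrt(2) x).
Fixed left endpoint y(0) = 5 ⇒ A = 5.
The right endpoint x = 7 is free, so the natural (transversality) condition is ∂L/∂y' |_{x=7} = 0, i.e. y'(7) = 0.
Compute y'(x) = A k sinh(k x) + B k cosh(k x), so
    y'(7) = A k sinh(k·7) + B k cosh(k·7) = 0
    ⇒ B = −A tanh(k·7) = − 5 tanh(sqrt(2)·7).
Therefore the extremal is
    y(x) = 5 cosh(sqrt(2) x) − 5 tanh(sqrt(2)·7) sinh(sqrt(2) x).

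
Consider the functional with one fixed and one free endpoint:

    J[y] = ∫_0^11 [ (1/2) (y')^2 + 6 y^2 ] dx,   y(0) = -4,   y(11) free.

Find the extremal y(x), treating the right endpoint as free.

The Lagrangian L = (1/2) (y')^2 + 6 y^2 gives
    ∂L/∂y = 12 y,   ∂L/∂y' = y'.
Euler-Lagrange: y'' − 12 y = 0.
With k = sqrt(12), the general solution is
    y(x) = A cosh(sqrt(12) x) + B sinh(sqrt(12) x).
Fixed left endpoint y(0) = -4 ⇒ A = -4.
The right endpoint x = 11 is free, so the natural (transversality) condition is ∂L/∂y' |_{x=11} = 0, i.e. y'(11) = 0.
Compute y'(x) = A k sinh(k x) + B k cosh(k x), so
    y'(11) = A k sinh(k·11) + B k cosh(k·11) = 0
    ⇒ B = −A tanh(k·11) = 4 tanh(sqrt(12)·11).
Therefore the extremal is
    y(x) = −4 cosh(sqrt(12) x) + 4 tanh(sqrt(12)·11) sinh(sqrt(12) x).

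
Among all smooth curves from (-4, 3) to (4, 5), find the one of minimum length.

Arc-length functional: J[y] = ∫ sqrt(1 + (y')^2) dx.
Lagrangian L = sqrt(1 + (y')^2) has no explicit y dependence, so ∂L/∂y = 0 and the Euler-Lagrange equation gives
    d/dx( y' / sqrt(1 + (y')^2) ) = 0  ⇒  y' / sqrt(1 + (y')^2) = const.
Hence y' is constant, so y(x) is affine.
Fitting the endpoints (-4, 3) and (4, 5):
    slope m = (5 − 3) / (4 − (-4)) = 1/4,
    intercept c = 3 − m·(-4) = 4.
Extremal: y(x) = (1/4) x + 4.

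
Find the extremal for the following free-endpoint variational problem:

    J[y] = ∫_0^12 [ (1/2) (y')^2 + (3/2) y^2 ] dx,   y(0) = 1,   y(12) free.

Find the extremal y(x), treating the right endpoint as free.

The Lagrangian L = (1/2) (y')^2 + (3/2) y^2 gives
    ∂L/∂y = 3 y,   ∂L/∂y' = y'.
Euler-Lagrange: y'' − 3 y = 0.
With k = sqrt(3), the general solution is
    y(x) = A cosh(sqrt(3) x) + B sinh(sqrt(3) x).
Fixed left endpoint y(0) = 1 ⇒ A = 1.
The right endpoint x = 12 is free, so the natural (transversality) condition is ∂L/∂y' |_{x=12} = 0, i.e. y'(12) = 0.
Compute y'(x) = A k sinh(k x) + B k cosh(k x), so
    y'(12) = A k sinh(k·12) + B k cosh(k·12) = 0
    ⇒ B = −A tanh(k·12) = − tanh(sqrt(3)·12).
Therefore the extremal is
    y(x) = cosh(sqrt(3) x) − tanh(sqrt(3)·12) sinh(sqrt(3) x).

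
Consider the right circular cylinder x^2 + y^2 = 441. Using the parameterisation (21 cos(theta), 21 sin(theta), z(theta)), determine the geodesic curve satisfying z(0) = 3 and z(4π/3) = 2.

Parameterise the cylinder of radius R = 21 as
    r(θ) = (21 cos θ, 21 sin θ, z(θ)).
The arc-length element is
    ds = sqrt(441 + (dz/dθ)^2) dθ,
so the Lagrangian is L = sqrt(441 + z'^2).
L depends on z' only, not on z or θ, so ∂L/∂z = 0 and
    ∂L/∂z' = z' / sqrt(441 + z'^2).
The Euler-Lagrange equation gives
    d/dθ( z' / sqrt(441 + z'^2) ) = 0,
so z' is constant. Integrating once:
    z(θ) = a θ + b,
a helix on the cylinder (a straight line when the cylinder is unrolled). The constants a, b are determined by the endpoint conditions.
With endpoint conditions z(0) = 3 and z(4π/3) = 2: from z(0) = b we get b = 3, and a·4π/3 + 3 = 2 gives a = -3/(4π), so
    z(θ) = (-3/(4π)) θ + 3.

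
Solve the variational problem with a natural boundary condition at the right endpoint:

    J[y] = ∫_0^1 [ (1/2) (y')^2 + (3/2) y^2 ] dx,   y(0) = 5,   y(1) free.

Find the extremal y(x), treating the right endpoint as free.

The Lagrangian L = (1/2) (y')^2 + (3/2) y^2 gives
    ∂L/∂y = 3 y,   ∂L/∂y' = y'.
Euler-Lagrange: y'' − 3 y = 0.
With k = sqrt(3), the general solution is
    y(x) = A cosh(sqrt(3) x) + B sinh(sqrt(3) x).
Fixed left endpoint y(0) = 5 ⇒ A = 5.
The right endpoint x = 1 is free, so the natural (transversality) condition is ∂L/∂y' |_{x=1} = 0, i.e. y'(1) = 0.
Compute y'(x) = A k sinh(k x) + B k cosh(k x), so
    y'(1) = A k sinh(k·1) + B k cosh(k·1) = 0
    ⇒ B = −A tanh(k·1) = − 5 tanh(sqrt(3)·1).
Therefore the extremal is
    y(x) = 5 cosh(sqrt(3) x) − 5 tanh(sqrt(3)·1) sinh(sqrt(3) x).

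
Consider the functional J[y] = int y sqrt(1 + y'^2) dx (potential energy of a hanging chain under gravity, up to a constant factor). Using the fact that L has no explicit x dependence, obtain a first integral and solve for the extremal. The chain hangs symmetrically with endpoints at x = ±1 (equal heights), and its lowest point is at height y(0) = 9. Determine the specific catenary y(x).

The Lagrangian L(y, y') = y sqrt(1 + y'^2) has no explicit x dependence, so the Beltrami identity applies:
    L − y' ∂L/∂y' = C.
Compute ∂L/∂y' = y · y' / sqrt(1 + y'^2). Then
    L − y' ∂L/∂y'
    = y sqrt(1 + y'^2) − y · y'^2 / sqrt(1 + y'^2)
    = y (1 + y'^2 − y'^2) / sqrt(1 + y'^2)
    = y / sqrt(1 + y'^2) = C.
Squaring gives y^2 = C^2 (1 + y'^2), i.e.
    y'^2 = y^2 / C^2 − 1.
Separating variables,
    dy / sqrt(y^2 − C^2) = dx / C,
and integrating gives arccosh(y / C) = (x − a)/C, so
    y(x) = C cosh((x − a)/C),
the catenary. The constants C and a are fixed by the two endpoint conditions (and, for the hanging-chain problem, the length constraint selects C).
Now fit the given data. The endpoints x = ±1 are symmetric at equal height, so the catenary is even about its minimum: a = 0 and y(x) = C cosh(x/C). The lowest point is y(0) = C cosh(0) = C, and we are told y(0) = 9, so C = 9. Therefore
    y(x) = 9 cosh(x/9),
and at the endpoints
    y(±1) = 9 cosh(1/9).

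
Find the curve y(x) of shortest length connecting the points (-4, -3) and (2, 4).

Arc-length functional: J[y] = ∫ sqrt(1 + (y')^2) dx.
Lagrangian L = sqrt(1 + (y')^2) has no explicit y dependence, so ∂L/∂y = 0 and the Euler-Lagrange equation gives
    d/dx( y' / sqrt(1 + (y')^2) ) = 0  ⇒  y' / sqrt(1 + (y')^2) = const.
Hence y' is constant, so y(x) is affine.
Fitting the endpoints (-4, -3) and (2, 4):
    slope m = (4 − (-3)) / (2 − (-4)) = 7/6,
    intercept c = (-3) − m·(-4) = 5/3.
Extremal: y(x) = (7/6) x + 5/3.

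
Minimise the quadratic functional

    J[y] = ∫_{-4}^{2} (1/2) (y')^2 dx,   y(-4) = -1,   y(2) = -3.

The Lagrangian is L = (1/2) (y')^2.
Compute ∂L/∂y = 0, ∂L/∂y' = y'.
The Euler-Lagrange equation d/dx(∂L/∂y') − ∂L/∂y = 0 reduces to
    y'' = 0.
Its general solution is
    y(x) = A x + B,
with A, B fixed by the endpoint conditions.
Applying the endpoint conditions y(-4) = -1 and y(2) = -3: solve A·-4 + B = -1 and A·2 + B = -3. Subtracting gives A(2 − -4) = -3 − -1, so A = -1/3, and B = -1 − A·-4 = -7/3. Therefore
    y(x) = (-1/3) x - 7/3.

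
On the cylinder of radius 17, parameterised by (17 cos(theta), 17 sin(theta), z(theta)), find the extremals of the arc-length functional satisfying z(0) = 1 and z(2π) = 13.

Parameterise the cylinder of radius R = 17 as
    r(θ) = (17 cos θ, 17 sin θ, z(θ)).
The arc-length element is
    ds = sqrt(289 + (dz/dθ)^2) dθ,
so the Lagrangian is L = sqrt(289 + z'^2).
L depends on z' only, not on z or θ, so ∂L/∂z = 0 and
    ∂L/∂z' = z' / sqrt(289 + z'^2).
The Euler-Lagrange equation gives
    d/dθ( z' / sqrt(289 + z'^2) ) = 0,
so z' is constant. Integrating once:
    z(θ) = a θ + b,
a helix on the cylinder (a straight line when the cylinder is unrolled). The constants a, b are determined by the endpoint conditions.
With endpoint conditions z(0) = 1 and z(2π) = 13: from z(0) = b we get b = 1, and a·2π + 1 = 13 gives a = 6/π, so
    z(θ) = (6/π) θ + 1.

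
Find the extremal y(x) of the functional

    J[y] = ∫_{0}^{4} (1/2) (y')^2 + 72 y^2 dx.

The Lagrangian is L = (1/2) (y')^2 + 72 y^2.
Compute ∂L/∂y = 144y, ∂L/∂y' = y'.
The Euler-Lagrange equation d/dx(∂L/∂y') − ∂L/∂y = 0 reduces to
    y'' − 144 y = 0.
Its general solution is
    y(x) = A e^(12x) + B e^(−12x),
with A, B fixed by the endpoint conditions.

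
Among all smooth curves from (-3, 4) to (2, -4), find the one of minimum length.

Arc-length functional: J[y] = ∫ sqrt(1 + (y')^2) dx.
Lagrangian L = sqrt(1 + (y')^2) has no explicit y dependence, so ∂L/∂y = 0 and the Euler-Lagrange equation gives
    d/dx( y' / sqrt(1 + (y')^2) ) = 0  ⇒  y' / sqrt(1 + (y')^2) = const.
Hence y' is constant, so y(x) is affine.
Fitting the endpoints (-3, 4) and (2, -4):
    slope m = ((-4) − 4) / (2 − (-3)) = -8/5,
    intercept c = 4 − m·(-3) = -4/5.
Extremal: y(x) = (-8/5) x - 4/5.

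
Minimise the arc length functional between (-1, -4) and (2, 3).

Arc-length functional: J[y] = ∫ sqrt(1 + (y')^2) dx.
Lagrangian L = sqrt(1 + (y')^2) has no explicit y dependence, so ∂L/∂y = 0 and the Euler-Lagrange equation gives
    d/dx( y' / sqrt(1 + (y')^2) ) = 0  ⇒  y' / sqrt(1 + (y')^2) = const.
Hence y' is constant, so y(x) is affine.
Fitting the endpoints (-1, -4) and (2, 3):
    slope m = (3 − (-4)) / (2 − (-1)) = 7/3,
    intercept c = (-4) − m·(-1) = -5/3.
Extremal: y(x) = (7/3) x - 5/3.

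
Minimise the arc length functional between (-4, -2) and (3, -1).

Arc-length functional: J[y] = ∫ sqrt(1 + (y')^2) dx.
Lagrangian L = sqrt(1 + (y')^2) has no explicit y dependence, so ∂L/∂y = 0 and the Euler-Lagrange equation gives
    d/dx( y' / sqrt(1 + (y')^2) ) = 0  ⇒  y' / sqrt(1 + (y')^2) = const.
Hence y' is constant, so y(x) is affine.
Fitting the endpoints (-4, -2) and (3, -1):
    slope m = ((-1) − (-2)) / (3 − (-4)) = 1/7,
    intercept c = (-2) − m·(-4) = -10/7.
Extremal: y(x) = (1/7) x - 10/7.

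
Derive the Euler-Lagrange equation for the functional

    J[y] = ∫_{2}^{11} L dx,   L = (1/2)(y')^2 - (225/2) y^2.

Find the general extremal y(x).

The Lagrangian is L = (1/2)(y')^2 - (225/2) y^2.
∂L/∂y = -225y.
∂L/∂y' = y'.
The Euler-Lagrange equation d/dx(∂L/∂y') − ∂L/∂y = 0 becomes:
    y'' + 225 y = 0
General solution: y(x) = A sin(15x) + B cos(15x), where A and B are arbitrary constants fixed by the endpoint conditions.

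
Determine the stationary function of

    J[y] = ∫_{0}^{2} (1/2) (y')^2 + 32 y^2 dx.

The Lagrangian is L = (1/2) (y')^2 + 32 y^2.
Compute ∂L/∂y = 64y, ∂L/∂y' = y'.
The Euler-Lagrange equation d/dx(∂L/∂y') − ∂L/∂y = 0 reduces to
    y'' − 64 y = 0.
Its general solution is
    y(x) = A e^(8x) + B e^(−8x),
with A, B fixed by the endpoint conditions.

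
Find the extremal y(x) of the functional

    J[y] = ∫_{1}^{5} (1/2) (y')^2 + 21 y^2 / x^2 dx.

The Lagrangian is L = (1/2) (y')^2 + 21 y^2 / x^2.
Compute ∂L/∂y = 42y/x^2, ∂L/∂y' = y'.
The Euler-Lagrange equation d/dx(∂L/∂y') − ∂L/∂y = 0 reduces to
    y'' − 42/x^2 · y = 0  (x > 0).
Its general solution is
    y(x) = A x^7 + B x^(-6),
with A, B fixed by the endpoint conditions.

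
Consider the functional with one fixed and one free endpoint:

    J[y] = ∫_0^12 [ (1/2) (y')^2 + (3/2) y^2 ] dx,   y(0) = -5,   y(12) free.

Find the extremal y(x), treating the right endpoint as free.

The Lagrangian L = (1/2) (y')^2 + (3/2) y^2 gives
    ∂L/∂y = 3 y,   ∂L/∂y' = y'.
Euler-Lagrange: y'' − 3 y = 0.
With k = sqrt(3), the general solution is
    y(x) = A cosh(sqrt(3) x) + B sinh(sqrt(3) x).
Fixed left endpoint y(0) = -5 ⇒ A = -5.
The right endpoint x = 12 is free, so the natural (transversality) condition is ∂L/∂y' |_{x=12} = 0, i.e. y'(12) = 0.
Compute y'(x) = A k sinh(k x) + B k cosh(k x), so
    y'(12) = A k sinh(k·12) + B k cosh(k·12) = 0
    ⇒ B = −A tanh(k·12) = 5 tanh(sqrt(3)·12).
Therefore the extremal is
    y(x) = −5 cosh(sqrt(3) x) + 5 tanh(sqrt(3)·12) sinh(sqrt(3) x).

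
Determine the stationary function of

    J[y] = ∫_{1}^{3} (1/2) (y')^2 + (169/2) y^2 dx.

The Lagrangian is L = (1/2) (y')^2 + (169/2) y^2.
Compute ∂L/∂y = 169y, ∂L/∂y' = y'.
The Euler-Lagrange equation d/dx(∂L/∂y') − ∂L/∂y = 0 reduces to
    y'' − 169 y = 0.
Its general solution is
    y(x) = A e^(13x) + B e^(−13x),
with A, B fixed by the endpoint conditions.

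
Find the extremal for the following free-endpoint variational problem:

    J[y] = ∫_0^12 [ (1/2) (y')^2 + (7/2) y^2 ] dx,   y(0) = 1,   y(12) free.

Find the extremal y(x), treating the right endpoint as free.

The Lagrangian L = (1/2) (y')^2 + (7/2) y^2 gives
    ∂L/∂y = 7 y,   ∂L/∂y' = y'.
Euler-Lagrange: y'' − 7 y = 0.
With k = sqrt(7), the general solution is
    y(x) = A cosh(sqrt(7) x) + B sinh(sqrt(7) x).
Fixed left endpoint y(0) = 1 ⇒ A = 1.
The right endpoint x = 12 is free, so the natural (transversality) condition is ∂L/∂y' |_{x=12} = 0, i.e. y'(12) = 0.
Compute y'(x) = A k sinh(k x) + B k cosh(k x), so
    y'(12) = A k sinh(k·12) + B k cosh(k·12) = 0
    ⇒ B = −A tanh(k·12) = − tanh(sqrt(7)·12).
Therefore the extremal is
    y(x) = cosh(sqrt(7) x) − tanh(sqrt(7)·12) sinh(sqrt(7) x).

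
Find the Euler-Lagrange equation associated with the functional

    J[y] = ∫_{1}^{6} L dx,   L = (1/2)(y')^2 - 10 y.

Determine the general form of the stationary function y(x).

The Lagrangian is L = (1/2)(y')^2 - 10 y.
∂L/∂y = -10.
∂L/∂y' = y'.
The Euler-Lagrange equation d/dx(∂L/∂y') − ∂L/∂y = 0 becomes:
    y'' + 10 = 0
General solution: y(x) = -5 x^2 + A x + B, where A and B are arbitrary constants fixed by the endpoint conditions.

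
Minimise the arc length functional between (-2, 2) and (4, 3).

Arc-length functional: J[y] = ∫ sqrt(1 + (y')^2) dx.
Lagrangian L = sqrt(1 + (y')^2) has no explicit y dependence, so ∂L/∂y = 0 and the Euler-Lagrange equation gives
    d/dx( y' / sqrt(1 + (y')^2) ) = 0  ⇒  y' / sqrt(1 + (y')^2) = const.
Hence y' is constant, so y(x) is affine.
Fitting the endpoints (-2, 2) and (4, 3):
    slope m = (3 − 2) / (4 − (-2)) = 1/6,
    intercept c = 2 − m·(-2) = 7/3.
Extremal: y(x) = (1/6) x + 7/3.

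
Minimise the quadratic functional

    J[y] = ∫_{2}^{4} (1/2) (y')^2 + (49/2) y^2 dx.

The Lagrangian is L = (1/2) (y')^2 + (49/2) y^2.
Compute ∂L/∂y = 49y, ∂L/∂y' = y'.
The Euler-Lagrange equation d/dx(∂L/∂y') − ∂L/∂y = 0 reduces to
    y'' − 49 y = 0.
Its general solution is
    y(x) = A e^(7x) + B e^(−7x),
with A, B fixed by the endpoint conditions.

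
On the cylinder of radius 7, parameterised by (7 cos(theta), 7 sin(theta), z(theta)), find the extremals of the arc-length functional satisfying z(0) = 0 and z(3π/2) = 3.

Parameterise the cylinder of radius R = 7 as
    r(θ) = (7 cos θ, 7 sin θ, z(θ)).
The arc-length element is
    ds = sqrt(49 + (dz/dθ)^2) dθ,
so the Lagrangian is L = sqrt(49 + z'^2).
L depends on z' only, not on z or θ, so ∂L/∂z = 0 and
    ∂L/∂z' = z' / sqrt(49 + z'^2).
The Euler-Lagrange equation gives
    d/dθ( z' / sqrt(49 + z'^2) ) = 0,
so z' is constant. Integrating once:
    z(θ) = a θ + b,
a helix on the cylinder (a straight line when the cylinder is unrolled). The constants a, b are determined by the endpoint conditions.
With endpoint conditions z(0) = 0 and z(3π/2) = 3: from z(0) = b we get b = 0, and a·3π/2 + 0 = 3 gives a = 2/π, so
    z(θ) = (2/π) θ.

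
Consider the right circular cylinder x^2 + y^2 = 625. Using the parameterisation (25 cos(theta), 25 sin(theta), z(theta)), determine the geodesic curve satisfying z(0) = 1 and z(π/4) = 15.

Parameterise the cylinder of radius R = 25 as
    r(θ) = (25 cos θ, 25 sin θ, z(θ)).
The arc-length element is
    ds = sqrt(625 + (dz/dθ)^2) dθ,
so the Lagrangian is L = sqrt(625 + z'^2).
L depends on z' only, not on z or θ, so ∂L/∂z = 0 and
    ∂L/∂z' = z' / sqrt(625 + z'^2).
The Euler-Lagrange equation gives
    d/dθ( z' / sqrt(625 + z'^2) ) = 0,
so z' is constant. Integrating once:
    z(θ) = a θ + b,
a helix on the cylinder (a straight line when the cylinder is unrolled). The constants a, b are determined by the endpoint conditions.
With endpoint conditions z(0) = 1 and z(π/4) = 15: from z(0) = b we get b = 1, and a·π/4 + 1 = 15 gives a = 56/π, so
    z(θ) = (56/π) θ + 1.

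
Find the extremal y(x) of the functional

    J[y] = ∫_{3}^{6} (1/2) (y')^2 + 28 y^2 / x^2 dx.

The Lagrangian is L = (1/2) (y')^2 + 28 y^2 / x^2.
Compute ∂L/∂y = 56y/x^2, ∂L/∂y' = y'.
The Euler-Lagrange equation d/dx(∂L/∂y') − ∂L/∂y = 0 reduces to
    y'' − 56/x^2 · y = 0  (x > 0).
Its general solution is
    y(x) = A x^8 + B x^(-7),
with A, B fixed by the endpoint conditions.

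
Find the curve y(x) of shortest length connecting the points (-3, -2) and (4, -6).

Arc-length functional: J[y] = ∫ sqrt(1 + (y')^2) dx.
Lagrangian L = sqrt(1 + (y')^2) has no explicit y dependence, so ∂L/∂y = 0 and the Euler-Lagrange equation gives
    d/dx( y' / sqrt(1 + (y')^2) ) = 0  ⇒  y' / sqrt(1 + (y')^2) = const.
Hence y' is constant, so y(x) is affine.
Fitting the endpoints (-3, -2) and (4, -6):
    slope m = ((-6) − (-2)) / (4 − (-3)) = -4/7,
    intercept c = (-2) − m·(-3) = -26/7.
Extremal: y(x) = (-4/7) x - 26/7.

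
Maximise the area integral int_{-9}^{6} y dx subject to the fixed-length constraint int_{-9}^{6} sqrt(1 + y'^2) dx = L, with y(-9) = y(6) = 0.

Set up the augmented Lagrangian using a multiplier λ for the length constraint:
    F(y, y') = y − λ sqrt(1 + y'^2).
F has no explicit x dependence, so the Beltrami identity yields a first integral
    F − y' ∂F/∂y' = C.
Compute ∂F/∂y' = −λ y' / sqrt(1 + y'^2). Then
    y − λ sqrt(1 + y'^2) + λ y'^2 / sqrt(1 + y'^2) = C
    ⇒  y − λ / sqrt(1 + y'^2) = C.
Solving for y' and integrating gives
    (x − a)^2 + (y − b)^2 = λ^2,
a circular arc of radius λ. The constants a, b are determined by the endpoint conditions y(-9) = y(6) = 0, and λ is fixed implicitly by the length constraint
    ∫_{-9}^{6} sqrt(1 + y'^2) dx = L.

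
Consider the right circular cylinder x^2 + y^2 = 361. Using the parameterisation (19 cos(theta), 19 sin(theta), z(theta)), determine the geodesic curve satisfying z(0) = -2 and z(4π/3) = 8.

Parameterise the cylinder of radius R = 19 as
    r(θ) = (19 cos θ, 19 sin θ, z(θ)).
The arc-length element is
    ds = sqrt(361 + (dz/dθ)^2) dθ,
so the Lagrangian is L = sqrt(361 + z'^2).
L depends on z' only, not on z or θ, so ∂L/∂z = 0 and
    ∂L/∂z' = z' / sqrt(361 + z'^2).
The Euler-Lagrange equation gives
    d/dθ( z' / sqrt(361 + z'^2) ) = 0,
so z' is constant. Integrating once:
    z(θ) = a θ + b,
a helix on the cylinder (a straight line when the cylinder is unrolled). The constants a, b are determined by the endpoint conditions.
With endpoint conditions z(0) = -2 and z(4π/3) = 8: from z(0) = b we get b = -2, and a·4π/3 + -2 = 8 gives a = 15/(2π), so
    z(θ) = (15/(2π)) θ − 2.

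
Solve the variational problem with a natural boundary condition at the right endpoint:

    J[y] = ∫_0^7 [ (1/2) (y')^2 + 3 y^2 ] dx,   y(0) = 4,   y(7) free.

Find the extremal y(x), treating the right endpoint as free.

The Lagrangian L = (1/2) (y')^2 + 3 y^2 gives
    ∂L/∂y = 6 y,   ∂L/∂y' = y'.
Euler-Lagrange: y'' − 6 y = 0.
With k = sqrt(6), the general solution is
    y(x) = A cosh(sqrt(6) x) + B sinh(sqrt(6) x).
Fixed left endpoint y(0) = 4 ⇒ A = 4.
The right endpoint x = 7 is free, so the natural (transversality) condition is ∂L/∂y' |_{x=7} = 0, i.e. y'(7) = 0.
Compute y'(x) = A k sinh(k x) + B k cosh(k x), so
    y'(7) = A k sinh(k·7) + B k cosh(k·7) = 0
    ⇒ B = −A tanh(k·7) = − 4 tanh(sqrt(6)·7).
Therefore the extremal is
    y(x) = 4 cosh(sqrt(6) x) − 4 tanh(sqrt(6)·7) sinh(sqrt(6) x).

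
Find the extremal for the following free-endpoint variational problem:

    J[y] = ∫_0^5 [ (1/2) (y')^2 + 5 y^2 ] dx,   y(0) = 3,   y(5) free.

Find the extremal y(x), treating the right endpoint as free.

The Lagrangian L = (1/2) (y')^2 + 5 y^2 gives
    ∂L/∂y = 10 y,   ∂L/∂y' = y'.
Euler-Lagrange: y'' − 10 y = 0.
With k = sqrt(10), the general solution is
    y(x) = A cosh(sqrt(10) x) + B sinh(sqrt(10) x).
Fixed left endpoint y(0) = 3 ⇒ A = 3.
The right endpoint x = 5 is free, so the natural (transversality) condition is ∂L/∂y' |_{x=5} = 0, i.e. y'(5) = 0.
Compute y'(x) = A k sinh(k x) + B k cosh(k x), so
    y'(5) = A k sinh(k·5) + B k cosh(k·5) = 0
    ⇒ B = −A tanh(k·5) = − 3 tanh(sqrt(10)·5).
Therefore the extremal is
    y(x) = 3 cosh(sqrt(10) x) − 3 tanh(sqrt(10)·5) sinh(sqrt(10) x).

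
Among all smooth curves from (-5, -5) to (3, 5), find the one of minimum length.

Arc-length functional: J[y] = ∫ sqrt(1 + (y')^2) dx.
Lagrangian L = sqrt(1 + (y')^2) has no explicit y dependence, so ∂L/∂y = 0 and the Euler-Lagrange equation gives
    d/dx( y' / sqrt(1 + (y')^2) ) = 0  ⇒  y' / sqrt(1 + (y')^2) = const.
Hence y' is constant, so y(x) is affine.
Fitting the endpoints (-5, -5) and (3, 5):
    slope m = (5 − (-5)) / (3 − (-5)) = 5/4,
    intercept c = (-5) − m·(-5) = 5/4.
Extremal: y(x) = (5/4) x + 5/4.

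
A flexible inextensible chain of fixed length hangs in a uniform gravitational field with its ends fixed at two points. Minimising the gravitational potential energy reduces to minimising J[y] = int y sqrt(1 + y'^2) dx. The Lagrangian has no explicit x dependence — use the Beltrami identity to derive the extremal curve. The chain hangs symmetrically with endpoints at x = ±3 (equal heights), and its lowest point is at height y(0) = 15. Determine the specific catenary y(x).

The Lagrangian L(y, y') = y sqrt(1 + y'^2) has no explicit x dependence, so the Beltrami identity applies:
    L − y' ∂L/∂y' = C.
Compute ∂L/∂y' = y · y' / sqrt(1 + y'^2). Then
    L − y' ∂L/∂y'
    = y sqrt(1 + y'^2) − y · y'^2 / sqrt(1 + y'^2)
    = y (1 + y'^2 − y'^2) / sqrt(1 + y'^2)
    = y / sqrt(1 + y'^2) = C.
Squaring gives y^2 = C^2 (1 + y'^2), i.e.
    y'^2 = y^2 / C^2 − 1.
Separating variables,
    dy / sqrt(y^2 − C^2) = dx / C,
and integrating gives arccosh(y / C) = (x − a)/C, so
    y(x) = C cosh((x − a)/C),
the catenary. The constants C and a are fixed by the two endpoint conditions (and, for the hanging-chain problem, the length constraint selects C).
Now fit the given data. The endpoints x = ±3 are symmetric at equal height, so the catenary is even about its minimum: a = 0 and y(x) = C cosh(x/C). The lowest point is y(0) = C cosh(0) = C, and we are told y(0) = 15, so C = 15. Therefore
    y(x) = 15 cosh(x/15),
and at the endpoints
    y(±3) = 15 cosh(3/15).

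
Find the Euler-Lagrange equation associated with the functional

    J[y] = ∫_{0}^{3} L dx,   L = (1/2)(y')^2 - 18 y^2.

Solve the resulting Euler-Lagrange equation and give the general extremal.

The Lagrangian is L = (1/2)(y')^2 - 18 y^2.
∂L/∂y = -36y.
∂L/∂y' = y'.
The Euler-Lagrange equation d/dx(∂L/∂y') − ∂L/∂y = 0 becomes:
    y'' + 36 y = 0
General solution: y(x) = A sin(6x) + B cos(6x), where A and B are arbitrary constants fixed by the endpoint conditions.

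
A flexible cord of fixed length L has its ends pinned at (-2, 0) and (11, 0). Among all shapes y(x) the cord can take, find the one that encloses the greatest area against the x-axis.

Set up the augmented Lagrangian using a multiplier λ for the length constraint:
    F(y, y') = y − λ sqrt(1 + y'^2).
F has no explicit x dependence, so the Beltrami identity yields a first integral
    F − y' ∂F/∂y' = C.
Compute ∂F/∂y' = −λ y' / sqrt(1 + y'^2). Then
    y − λ sqrt(1 + y'^2) + λ y'^2 / sqrt(1 + y'^2) = C
    ⇒  y − λ / sqrt(1 + y'^2) = C.
Solving for y' and integrating gives
    (x − a)^2 + (y − b)^2 = λ^2,
a circular arc of radius λ. The constants a, b are determined by the endpoint conditions y(-2) = y(11) = 0, and λ is fixed implicitly by the length constraint
    ∫_{-2}^{11} sqrt(1 + y'^2) dx = L.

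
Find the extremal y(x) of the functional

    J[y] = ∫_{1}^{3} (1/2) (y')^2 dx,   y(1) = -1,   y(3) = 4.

The Lagrangian is L = (1/2) (y')^2.
Compute ∂L/∂y = 0, ∂L/∂y' = y'.
The Euler-Lagrange equation d/dx(∂L/∂y') − ∂L/∂y = 0 reduces to
    y'' = 0.
Its general solution is
    y(x) = A x + B,
with A, B fixed by the endpoint conditions.
Applying the endpoint conditions y(1) = -1 and y(3) = 4: solve A·1 + B = -1 and A·3 + B = 4. Subtracting gives A(3 − 1) = 4 − -1, so A = 5/2, and B = -1 − A·1 = -7/2. Therefore
    y(x) = (5/2) x - 7/2.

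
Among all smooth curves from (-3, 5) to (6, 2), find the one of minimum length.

Arc-length functional: J[y] = ∫ sqrt(1 + (y')^2) dx.
Lagrangian L = sqrt(1 + (y')^2) has no explicit y dependence, so ∂L/∂y = 0 and the Euler-Lagrange equation gives
    d/dx( y' / sqrt(1 + (y')^2) ) = 0  ⇒  y' / sqrt(1 + (y')^2) = const.
Hence y' is constant, so y(x) is affine.
Fitting the endpoints (-3, 5) and (6, 2):
    slope m = (2 − 5) / (6 − (-3)) = -1/3,
    intercept c = 5 − m·(-3) = 4.
Extremal: y(x) = (-1/3) x + 4.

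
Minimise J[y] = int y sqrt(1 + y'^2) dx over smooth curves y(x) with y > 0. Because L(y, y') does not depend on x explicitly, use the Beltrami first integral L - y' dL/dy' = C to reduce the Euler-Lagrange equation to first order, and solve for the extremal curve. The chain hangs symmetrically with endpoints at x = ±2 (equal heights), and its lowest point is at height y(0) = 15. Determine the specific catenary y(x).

The Lagrangian L(y, y') = y sqrt(1 + y'^2) has no explicit x dependence, so the Beltrami identity applies:
    L − y' ∂L/∂y' = C.
Compute ∂L/∂y' = y · y' / sqrt(1 + y'^2). Then
    L − y' ∂L/∂y'
    = y sqrt(1 + y'^2) − y · y'^2 / sqrt(1 + y'^2)
    = y (1 + y'^2 − y'^2) / sqrt(1 + y'^2)
    = y / sqrt(1 + y'^2) = C.
Squaring gives y^2 = C^2 (1 + y'^2), i.e.
    y'^2 = y^2 / C^2 − 1.
Separating variables,
    dy / sqrt(y^2 − C^2) = dx / C,
and integrating gives arccosh(y / C) = (x − a)/C, so
    y(x) = C cosh((x − a)/C),
the catenary. The constants C and a are fixed by the two endpoint conditions (and, for the hanging-chain problem, the length constraint selects C).
Now fit the given data. The endpoints x = ±2 are symmetric at equal height, so the catenary is even about its minimum: a = 0 and y(x) = C cosh(x/C). The lowest point is y(0) = C cosh(0) = C, and we are told y(0) = 15, so C = 15. Therefore
    y(x) = 15 cosh(x/15),
and at the endpoints
    y(±2) = 15 cosh(2/15).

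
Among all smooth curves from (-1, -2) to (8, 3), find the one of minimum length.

Arc-length functional: J[y] = ∫ sqrt(1 + (y')^2) dx.
Lagrangian L = sqrt(1 + (y')^2) has no explicit y dependence, so ∂L/∂y = 0 and the Euler-Lagrange equation gives
    d/dx( y' / sqrt(1 + (y')^2) ) = 0  ⇒  y' / sqrt(1 + (y')^2) = const.
Hence y' is constant, so y(x) is affine.
Fitting the endpoints (-1, -2) and (8, 3):
    slope m = (3 − (-2)) / (8 − (-1)) = 5/9,
    intercept c = (-2) − m·(-1) = -13/9.
Extremal: y(x) = (5/9) x - 13/9.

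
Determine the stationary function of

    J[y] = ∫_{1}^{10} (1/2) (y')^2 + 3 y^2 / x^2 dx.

The Lagrangian is L = (1/2) (y')^2 + 3 y^2 / x^2.
Compute ∂L/∂y = 6y/x^2, ∂L/∂y' = y'.
The Euler-Lagrange equation d/dx(∂L/∂y') − ∂L/∂y = 0 reduces to
    y'' − 6/x^2 · y = 0  (x > 0).
Its general solution is
    y(x) = A x^3 + B x^(-2),
with A, B fixed by the endpoint conditions.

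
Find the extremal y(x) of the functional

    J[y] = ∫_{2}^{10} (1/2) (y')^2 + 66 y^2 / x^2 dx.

The Lagrangian is L = (1/2) (y')^2 + 66 y^2 / x^2.
Compute ∂L/∂y = 132y/x^2, ∂L/∂y' = y'.
The Euler-Lagrange equation d/dx(∂L/∂y') − ∂L/∂y = 0 reduces to
    y'' − 132/x^2 · y = 0  (x > 0).
Its general solution is
    y(x) = A x^12 + B x^(-11),
with A, B fixed by the endpoint conditions.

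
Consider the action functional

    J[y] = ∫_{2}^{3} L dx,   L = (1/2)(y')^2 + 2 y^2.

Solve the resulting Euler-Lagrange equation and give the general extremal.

The Lagrangian is L = (1/2)(y')^2 + 2 y^2.
∂L/∂y = 4y.
∂L/∂y' = y'.
The Euler-Lagrange equation d/dx(∂L/∂y') − ∂L/∂y = 0 becomes:
    y'' - 4 y = 0
General solution: y(x) = A e^(2x) + B e^(-2x), where A and B are arbitrary constants fixed by the endpoint conditions.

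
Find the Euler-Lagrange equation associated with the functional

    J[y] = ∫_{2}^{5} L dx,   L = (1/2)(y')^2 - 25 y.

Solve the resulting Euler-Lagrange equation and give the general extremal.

The Lagrangian is L = (1/2)(y')^2 - 25 y.
∂L/∂y = -25.
∂L/∂y' = y'.
The Euler-Lagrange equation d/dx(∂L/∂y') − ∂L/∂y = 0 becomes:
    y'' + 25 = 0
General solution: y(x) = -(25/2) x^2 + A x + B, where A and B are arbitrary constants fixed by the endpoint conditions.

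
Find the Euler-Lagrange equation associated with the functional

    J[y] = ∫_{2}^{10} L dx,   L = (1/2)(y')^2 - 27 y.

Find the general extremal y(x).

The Lagrangian is L = (1/2)(y')^2 - 27 y.
∂L/∂y = -27.
∂L/∂y' = y'.
The Euler-Lagrange equation d/dx(∂L/∂y') − ∂L/∂y = 0 becomes:
    y'' + 27 = 0
General solution: y(x) = -(27/2) x^2 + A x + B, where A and B are arbitrary constants fixed by the endpoint conditions.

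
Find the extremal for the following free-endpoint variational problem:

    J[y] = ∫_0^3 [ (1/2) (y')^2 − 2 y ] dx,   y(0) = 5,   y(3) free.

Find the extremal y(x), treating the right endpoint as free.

The Lagrangian L = (1/2) (y')^2 − 2 y gives
    ∂L/∂y = −2,   ∂L/∂y' = y'.
Euler-Lagrange: d/dx(y') − (−2) = 0, i.e. y'' + 2 = 0, so
    y(x) = −(2/2) x^2 + C1 x + C2.
Fixed left endpoint y(0) = 5 ⇒ C2 = 5.
The right endpoint x = 3 is free, so the natural (transversality) condition is ∂L/∂y' |_{x=3} = 0, i.e. y'(3) = 0.
Compute y'(x) = −2 x + C1, so y'(3) = −6 + C1 = 0 ⇒ C1 = 6.
Therefore the extremal is
    y(x) = −x^2 + 6 x + 5.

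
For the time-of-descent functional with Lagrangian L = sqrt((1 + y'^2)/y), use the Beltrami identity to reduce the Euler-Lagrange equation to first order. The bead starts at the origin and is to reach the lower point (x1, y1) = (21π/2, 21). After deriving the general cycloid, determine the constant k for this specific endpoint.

The Lagrangian L = sqrt((1 + y'^2) / y) has no explicit x dependence, so the Beltrami identity applies:
    L − y' ∂L/∂y' = C.
Compute ∂L/∂y' = y' / sqrt(y (1 + y'^2)).
Substitute:
    sqrt((1 + y'^2)/y) − y'·y' / sqrt(y (1 + y'^2))
    = (1 + y'^2) / sqrt(y (1 + y'^2)) − y'^2 / sqrt(y (1 + y'^2))
    = 1 / sqrt(y (1 + y'^2)) = C.
Squaring and rearranging gives the first integral
    y (1 + y'^2) = 1/C^2 =: k   (constant).
Solving this first-order ODE by the substitution
    y = (k/2)(1 − cos θ)
yields the cycloid parameterisation
    x(θ) = (k/2)(θ − sin θ),   y(θ) = (k/2)(1 − cos θ).
The constant k is fixed by the endpoint condition.
Now fit the given lower endpoint (x1, y1) = (21π/2, 21). At the bottom of the first arch (θ = π), the parametric equations give
    y(π) = (k/2)(1 − cos π) = k,
    x(π) = (k/2)(π − sin π) = kπ/2.
Matching y(π) = 21 gives k = 21, consistent with x(π) = 21π/2. Therefore the specific cycloid is
    x(θ) = (21/2)(θ − sin θ),   y(θ) = (21/2)(1 − cos θ).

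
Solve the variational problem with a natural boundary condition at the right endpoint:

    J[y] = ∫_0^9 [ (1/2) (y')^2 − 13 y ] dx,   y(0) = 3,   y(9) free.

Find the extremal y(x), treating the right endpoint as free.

The Lagrangian L = (1/2) (y')^2 − 13 y gives
    ∂L/∂y = −13,   ∂L/∂y' = y'.
Euler-Lagrange: d/dx(y') − (−13) = 0, i.e. y'' + 13 = 0, so
    y(x) = −(13/2) x^2 + C1 x + C2.
Fixed left endpoint y(0) = 3 ⇒ C2 = 3.
The right endpoint x = 9 is free, so the natural (transversality) condition is ∂L/∂y' |_{x=9} = 0, i.e. y'(9) = 0.
Compute y'(x) = −13 x + C1, so y'(9) = −117 + C1 = 0 ⇒ C1 = 117.
Therefore the extremal is
    y(x) = −(13/2) x^2 + 117 x + 3.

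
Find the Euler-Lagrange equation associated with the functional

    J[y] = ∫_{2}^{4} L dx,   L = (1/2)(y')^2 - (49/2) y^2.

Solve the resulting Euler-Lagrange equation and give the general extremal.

The Lagrangian is L = (1/2)(y')^2 - (49/2) y^2.
∂L/∂y = -49y.
∂L/∂y' = y'.
The Euler-Lagrange equation d/dx(∂L/∂y') − ∂L/∂y = 0 becomes:
    y'' + 49 y = 0
General solution: y(x) = A sin(7x) + B cos(7x), where A and B are arbitrary constants fixed by the endpoint conditions.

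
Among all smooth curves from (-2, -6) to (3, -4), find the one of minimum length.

Arc-length functional: J[y] = ∫ sqrt(1 + (y')^2) dx.
Lagrangian L = sqrt(1 + (y')^2) has no explicit y dependence, so ∂L/∂y = 0 and the Euler-Lagrange equation gives
    d/dx( y' / sqrt(1 + (y')^2) ) = 0  ⇒  y' / sqrt(1 + (y')^2) = const.
Hence y' is constant, so y(x) is affine.
Fitting the endpoints (-2, -6) and (3, -4):
    slope m = ((-4) − (-6)) / (3 − (-2)) = 2/5,
    intercept c = (-6) − m·(-2) = -26/5.
Extremal: y(x) = (2/5) x - 26/5.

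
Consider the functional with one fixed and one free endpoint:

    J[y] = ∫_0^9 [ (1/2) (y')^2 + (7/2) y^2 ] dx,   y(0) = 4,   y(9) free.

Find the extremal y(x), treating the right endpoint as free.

The Lagrangian L = (1/2) (y')^2 + (7/2) y^2 gives
    ∂L/∂y = 7 y,   ∂L/∂y' = y'.
Euler-Lagrange: y'' − 7 y = 0.
With k = sqrt(7), the general solution is
    y(x) = A cosh(sqrt(7) x) + B sinh(sqrt(7) x).
Fixed left endpoint y(0) = 4 ⇒ A = 4.
The right endpoint x = 9 is free, so the natural (transversality) condition is ∂L/∂y' |_{x=9} = 0, i.e. y'(9) = 0.
Compute y'(x) = A k sinh(k x) + B k cosh(k x), so
    y'(9) = A k sinh(k·9) + B k cosh(k·9) = 0
    ⇒ B = −A tanh(k·9) = − 4 tanh(sqrt(7)·9).
Therefore the extremal is
    y(x) = 4 cosh(sqrt(7) x) − 4 tanh(sqrt(7)·9) sinh(sqrt(7) x).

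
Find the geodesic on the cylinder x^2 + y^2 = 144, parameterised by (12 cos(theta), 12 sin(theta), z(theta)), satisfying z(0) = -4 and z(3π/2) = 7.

Parameterise the cylinder of radius R = 12 as
    r(θ) = (12 cos θ, 12 sin θ, z(θ)).
The arc-length element is
    ds = sqrt(144 + (dz/dθ)^2) dθ,
so the Lagrangian is L = sqrt(144 + z'^2).
L depends on z' only, not on z or θ, so ∂L/∂z = 0 and
    ∂L/∂z' = z' / sqrt(144 + z'^2).
The Euler-Lagrange equation gives
    d/dθ( z' / sqrt(144 + z'^2) ) = 0,
so z' is constant. Integrating once:
    z(θ) = a θ + b,
a helix on the cylinder (a straight line when the cylinder is unrolled). The constants a, b are determined by the endpoint conditions.
With endpoint conditions z(0) = -4 and z(3π/2) = 7: from z(0) = b we get b = -4, and a·3π/2 + -4 = 7 gives a = 22/(3π), so
    z(θ) = (22/(3π)) θ − 4.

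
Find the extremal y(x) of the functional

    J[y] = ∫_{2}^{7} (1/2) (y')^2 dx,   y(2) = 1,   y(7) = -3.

The Lagrangian is L = (1/2) (y')^2.
Compute ∂L/∂y = 0, ∂L/∂y' = y'.
The Euler-Lagrange equation d/dx(∂L/∂y') − ∂L/∂y = 0 reduces to
    y'' = 0.
Its general solution is
    y(x) = A x + B,
with A, B fixed by the endpoint conditions.
Applying the endpoint conditions y(2) = 1 and y(7) = -3: solve A·2 + B = 1 and A·7 + B = -3. Subtracting gives A(7 − 2) = -3 − 1, so A = -4/5, and B = 1 − A·2 = 13/5. Therefore
    y(x) = (-4/5) x + 13/5.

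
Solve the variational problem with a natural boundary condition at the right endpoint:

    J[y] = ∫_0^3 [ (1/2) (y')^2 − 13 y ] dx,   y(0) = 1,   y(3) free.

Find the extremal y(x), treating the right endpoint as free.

The Lagrangian L = (1/2) (y')^2 − 13 y gives
    ∂L/∂y = −13,   ∂L/∂y' = y'.
Euler-Lagrange: d/dx(y') − (−13) = 0, i.e. y'' + 13 = 0, so
    y(x) = −(13/2) x^2 + C1 x + C2.
Fixed left endpoint y(0) = 1 ⇒ C2 = 1.
The right endpoint x = 3 is free, so the natural (transversality) condition is ∂L/∂y' |_{x=3} = 0, i.e. y'(3) = 0.
Compute y'(x) = −13 x + C1, so y'(3) = −39 + C1 = 0 ⇒ C1 = 39.
Therefore the extremal is
    y(x) = −(13/2) x^2 + 39 x + 1.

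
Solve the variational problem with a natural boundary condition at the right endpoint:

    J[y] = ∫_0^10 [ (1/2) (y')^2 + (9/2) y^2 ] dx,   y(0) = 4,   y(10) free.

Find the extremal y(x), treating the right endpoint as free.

The Lagrangian L = (1/2) (y')^2 + (9/2) y^2 gives
    ∂L/∂y = 9 y,   ∂L/∂y' = y'.
Euler-Lagrange: y'' − 9 y = 0.
With k = 3, the general solution is
    y(x) = A cosh(3 x) + B sinh(3 x).
Fixed left endpoint y(0) = 4 ⇒ A = 4.
The right endpoint x = 10 is free, so the natural (transversality) condition is ∂L/∂y' |_{x=10} = 0, i.e. y'(10) = 0.
Compute y'(x) = A k sinh(k x) + B k cosh(k x), so
    y'(10) = A k sinh(k·10) + B k cosh(k·10) = 0
    ⇒ B = −A tanh(k·10) = − 4 tanh(3·10).
Therefore the extremal is
    y(x) = 4 cosh(3 x) − 4 tanh(3·10) sinh(3 x).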